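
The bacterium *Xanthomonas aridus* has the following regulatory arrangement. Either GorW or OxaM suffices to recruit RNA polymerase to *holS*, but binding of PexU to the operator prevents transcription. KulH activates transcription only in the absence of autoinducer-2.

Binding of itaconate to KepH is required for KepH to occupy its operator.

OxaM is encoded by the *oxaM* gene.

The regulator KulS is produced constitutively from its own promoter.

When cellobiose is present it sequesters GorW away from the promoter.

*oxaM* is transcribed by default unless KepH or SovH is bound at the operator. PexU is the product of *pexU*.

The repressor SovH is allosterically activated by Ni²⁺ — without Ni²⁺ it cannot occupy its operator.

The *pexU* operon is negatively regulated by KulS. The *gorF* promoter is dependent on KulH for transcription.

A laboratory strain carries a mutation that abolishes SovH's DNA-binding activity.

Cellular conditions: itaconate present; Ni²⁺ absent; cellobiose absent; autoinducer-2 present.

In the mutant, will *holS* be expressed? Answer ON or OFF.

Cellobiose is absent, so GorW is active.
KulS is produced constitutively and is active.
With repressor KulS bound, *pexU* is not transcribed.
So PexU is not produced.
Itaconate is present, so KepH is active.
SovH is non-functional in this strain, so it has no effect.
With repressor KepH bound, *oxaM* is not transcribed.
So OxaM is not produced.
Activator GorW is present, so *holS* is transcribed.

ON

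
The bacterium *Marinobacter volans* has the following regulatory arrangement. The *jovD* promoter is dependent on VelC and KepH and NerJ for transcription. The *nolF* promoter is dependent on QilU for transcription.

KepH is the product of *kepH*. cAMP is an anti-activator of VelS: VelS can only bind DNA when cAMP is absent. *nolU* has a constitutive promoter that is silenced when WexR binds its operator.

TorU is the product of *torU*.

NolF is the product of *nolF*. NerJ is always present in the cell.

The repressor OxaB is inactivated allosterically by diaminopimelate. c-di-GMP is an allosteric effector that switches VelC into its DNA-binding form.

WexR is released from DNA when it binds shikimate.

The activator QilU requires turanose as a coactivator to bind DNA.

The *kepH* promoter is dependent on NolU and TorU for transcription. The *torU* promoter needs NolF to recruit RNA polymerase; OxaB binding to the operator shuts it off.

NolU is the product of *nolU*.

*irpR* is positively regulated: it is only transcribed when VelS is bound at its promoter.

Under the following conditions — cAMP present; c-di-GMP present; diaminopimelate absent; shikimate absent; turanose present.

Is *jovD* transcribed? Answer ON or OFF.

OFF

c-di-GMP is present, so VelC is active.
Shikimate is absent, so WexR is active.
With repressor WexR bound, *nolU* is not transcribed.
So NolU is not produced.
Diaminopimelate is absent, so OxaB is active.
Turanose is present, so QilU is active.
No repressor is bound and QilU is active, so *nolF* is transcribed.
So NolF is produced and active.
With repressor OxaB bound, *torU* is not transcribed.
So TorU is not produced.
Required activator NolU is absent, so *kepH* is not transcribed.
So KepH is not produced.
NerJ is produced constitutively and is active.
Required activator KepH is absent, so *jovD* is not transcribed.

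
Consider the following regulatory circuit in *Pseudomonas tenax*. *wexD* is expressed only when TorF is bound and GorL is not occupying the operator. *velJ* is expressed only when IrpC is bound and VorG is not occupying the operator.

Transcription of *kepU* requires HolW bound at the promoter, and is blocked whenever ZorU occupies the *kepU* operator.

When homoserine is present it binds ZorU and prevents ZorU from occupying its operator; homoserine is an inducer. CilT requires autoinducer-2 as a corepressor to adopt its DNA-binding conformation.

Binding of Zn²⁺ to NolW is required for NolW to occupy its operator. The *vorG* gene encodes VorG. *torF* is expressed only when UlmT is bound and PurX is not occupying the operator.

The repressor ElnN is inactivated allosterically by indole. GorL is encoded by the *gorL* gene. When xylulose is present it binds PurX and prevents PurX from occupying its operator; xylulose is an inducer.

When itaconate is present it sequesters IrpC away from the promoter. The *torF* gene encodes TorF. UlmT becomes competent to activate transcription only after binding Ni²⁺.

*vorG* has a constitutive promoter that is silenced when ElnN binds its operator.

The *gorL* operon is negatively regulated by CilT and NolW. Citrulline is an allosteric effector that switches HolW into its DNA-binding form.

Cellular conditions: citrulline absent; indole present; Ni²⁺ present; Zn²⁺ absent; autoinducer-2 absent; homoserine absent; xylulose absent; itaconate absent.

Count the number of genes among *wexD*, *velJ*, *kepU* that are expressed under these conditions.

Xylulose is absent, so PurX is active.
Ni²⁺ is present, so UlmT is active.
With repressor PurX bound, *torF* is not transcribed.
So TorF is not produced.
Autoinducer-2 is absent, so CilT is inactive.
Zn²⁺ is absent, so NolW is inactive.
With no repressor bound, *gorL* is transcribed.
So GorL is produced and active.
With repressor GorL bound, *wexD* is not transcribed.
→ *wexD* is OFF.
Indole is present, so ElnN is inactive.
With no repressor bound, *vorG* is transcribed.
So VorG is produced and active.
Itaconate is absent, so IrpC is active.
With repressor VorG bound, *velJ* is not transcribed.
→ *velJ* is OFF.
Homoserine is absent, so ZorU is active.
Citrulline is absent, so HolW is inactive.
With repressor ZorU bound, *kepU* is not transcribed.
→ *kepU* is OFF.
0 of the 3 genes are transcribed.

0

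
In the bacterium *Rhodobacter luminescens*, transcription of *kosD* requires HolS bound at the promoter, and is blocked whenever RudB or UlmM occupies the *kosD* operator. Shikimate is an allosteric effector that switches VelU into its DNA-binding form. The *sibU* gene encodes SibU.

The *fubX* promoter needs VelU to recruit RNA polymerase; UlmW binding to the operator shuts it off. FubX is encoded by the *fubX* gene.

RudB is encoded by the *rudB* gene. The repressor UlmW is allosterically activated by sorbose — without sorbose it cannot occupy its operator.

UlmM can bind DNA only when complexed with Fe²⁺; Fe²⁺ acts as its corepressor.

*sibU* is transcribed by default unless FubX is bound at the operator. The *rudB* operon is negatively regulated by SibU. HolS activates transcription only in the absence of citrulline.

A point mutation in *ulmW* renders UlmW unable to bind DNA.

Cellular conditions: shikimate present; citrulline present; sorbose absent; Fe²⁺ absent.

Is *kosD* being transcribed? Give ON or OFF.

OFF

UlmW is non-functional in this strain, so it has no effect.
Shikimate is present, so VelU is active.
No repressor is bound and VelU is active, so *fubX* is transcribed.
So FubX is produced and active.
With repressor FubX bound, *sibU* is not transcribed.
So SibU is not produced.
With no repressor bound, *rudB* is transcribed.
So RudB is produced and active.
Fe²⁺ is absent, so UlmM is inactive.
Citrulline is present, so HolS is inactive.
With repressor RudB bound, *kosD* is not transcribed.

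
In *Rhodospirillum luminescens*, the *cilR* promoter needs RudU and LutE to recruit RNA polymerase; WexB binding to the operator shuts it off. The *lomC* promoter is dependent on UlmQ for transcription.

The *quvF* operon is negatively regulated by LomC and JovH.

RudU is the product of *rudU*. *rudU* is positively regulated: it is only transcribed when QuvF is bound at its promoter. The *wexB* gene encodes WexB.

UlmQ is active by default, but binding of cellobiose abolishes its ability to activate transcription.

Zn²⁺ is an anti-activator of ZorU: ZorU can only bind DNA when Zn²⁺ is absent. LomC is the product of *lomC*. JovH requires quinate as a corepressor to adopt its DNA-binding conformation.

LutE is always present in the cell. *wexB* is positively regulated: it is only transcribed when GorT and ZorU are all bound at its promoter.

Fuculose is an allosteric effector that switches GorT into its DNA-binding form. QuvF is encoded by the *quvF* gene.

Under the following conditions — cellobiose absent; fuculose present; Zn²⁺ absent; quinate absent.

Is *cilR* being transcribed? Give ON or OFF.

OFF

Cellobiose is absent, so UlmQ is active.
No repressor is bound and UlmQ is active, so *lomC* is transcribed.
So LomC is produced and active.
Quinate is absent, so JovH is inactive.
With repressor LomC bound, *quvF* is not transcribed.
So QuvF is not produced.
Required activator QuvF is absent, so *rudU* is not transcribed.
So RudU is not produced.
Fuculose is present, so GorT is active.
Zn²⁺ is absent, so ZorU is active.
No repressor is bound and GorT and ZorU are active, so *wexB* is transcribed.
So WexB is produced and active.
LutE is produced constitutively and is active.
With repressor WexB bound, *cilR* is not transcribed.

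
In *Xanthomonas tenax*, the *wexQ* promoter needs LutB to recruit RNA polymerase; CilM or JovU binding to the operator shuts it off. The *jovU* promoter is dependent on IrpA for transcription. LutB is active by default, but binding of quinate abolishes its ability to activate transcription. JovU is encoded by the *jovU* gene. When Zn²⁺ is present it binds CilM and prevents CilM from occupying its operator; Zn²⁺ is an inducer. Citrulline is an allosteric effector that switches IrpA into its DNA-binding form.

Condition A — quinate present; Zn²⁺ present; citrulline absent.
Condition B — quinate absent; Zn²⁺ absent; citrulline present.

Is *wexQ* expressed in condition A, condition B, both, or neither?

Condition A:
Quinate is present, so LutB is inactive.
Zn²⁺ is present, so CilM is inactive.
Citrulline is absent, so IrpA is inactive.
Required activator IrpA is absent, so *jovU* is not transcribed.
So JovU is not produced.
Required activator LutB is absent, so *wexQ* is not transcribed.
→ *wexQ* is OFF in A.
Condition B:
Quinate is absent, so LutB is active.
Zn²⁺ is absent, so CilM is active.
Citrulline is present, so IrpA is active.
No repressor is bound and IrpA is active, so *jovU* is transcribed.
So JovU is produced and active.
With repressor CilM bound, *wexQ* is not transcribed.
→ *wexQ* is OFF in B.

neither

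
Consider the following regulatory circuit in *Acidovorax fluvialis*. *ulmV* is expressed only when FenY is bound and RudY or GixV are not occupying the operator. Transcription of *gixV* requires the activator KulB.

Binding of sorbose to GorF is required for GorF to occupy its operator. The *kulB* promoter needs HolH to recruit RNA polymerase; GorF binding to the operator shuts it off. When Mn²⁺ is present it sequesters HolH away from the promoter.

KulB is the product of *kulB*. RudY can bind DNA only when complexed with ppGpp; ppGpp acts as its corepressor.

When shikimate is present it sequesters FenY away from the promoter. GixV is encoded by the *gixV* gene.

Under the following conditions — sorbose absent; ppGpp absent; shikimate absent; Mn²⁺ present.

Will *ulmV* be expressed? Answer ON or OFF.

ON

Shikimate is absent, so FenY is active.
ppGpp is absent, so RudY is inactive.
Mn²⁺ is present, so HolH is inactive.
Sorbose is absent, so GorF is inactive.
Required activator HolH is absent, so *kulB* is not transcribed.
So KulB is not produced.
Required activator KulB is absent, so *gixV* is not transcribed.
So GixV is not produced.
No repressor is bound and FenY is active, so *ulmV* is transcribed.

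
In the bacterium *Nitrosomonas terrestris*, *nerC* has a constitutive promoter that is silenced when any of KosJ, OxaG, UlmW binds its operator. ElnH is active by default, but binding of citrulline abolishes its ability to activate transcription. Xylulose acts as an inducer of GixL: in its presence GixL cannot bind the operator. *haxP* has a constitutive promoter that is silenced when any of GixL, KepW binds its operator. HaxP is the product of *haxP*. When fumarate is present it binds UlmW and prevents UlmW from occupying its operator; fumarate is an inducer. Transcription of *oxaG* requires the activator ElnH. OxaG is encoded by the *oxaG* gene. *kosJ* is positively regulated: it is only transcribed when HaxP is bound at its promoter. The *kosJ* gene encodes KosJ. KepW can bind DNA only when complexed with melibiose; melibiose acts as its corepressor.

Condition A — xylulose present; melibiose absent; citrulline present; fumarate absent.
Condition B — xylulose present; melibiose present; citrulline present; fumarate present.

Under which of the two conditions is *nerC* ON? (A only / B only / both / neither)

B only

Condition A:
Xylulose is present, so GixL is inactive.
Melibiose is absent, so KepW is inactive.
With no repressor bound, *haxP* is transcribed.
So HaxP is produced and active.
No repressor is bound and HaxP is active, so *kosJ* is transcribed.
So KosJ is produced and active.
Citrulline is present, so ElnH is inactive.
Required activator ElnH is absent, so *oxaG* is not transcribed.
So OxaG is not produced.
Fumarate is absent, so UlmW is active.
With repressor KosJ bound, *nerC* is not transcribed.
→ *nerC* is OFF in A.
Condition B:
Xylulose is present, so GixL is inactive.
Melibiose is present, so KepW is active.
With repressor KepW bound, *haxP* is not transcribed.
So HaxP is not produced.
Required activator HaxP is absent, so *kosJ* is not transcribed.
So KosJ is not produced.
Citrulline is present, so ElnH is inactive.
Required activator ElnH is absent, so *oxaG* is not transcribed.
So OxaG is not produced.
Fumarate is present, so UlmW is inactive.
With no repressor bound, *nerC* is transcribed.
→ *nerC* is ON in B.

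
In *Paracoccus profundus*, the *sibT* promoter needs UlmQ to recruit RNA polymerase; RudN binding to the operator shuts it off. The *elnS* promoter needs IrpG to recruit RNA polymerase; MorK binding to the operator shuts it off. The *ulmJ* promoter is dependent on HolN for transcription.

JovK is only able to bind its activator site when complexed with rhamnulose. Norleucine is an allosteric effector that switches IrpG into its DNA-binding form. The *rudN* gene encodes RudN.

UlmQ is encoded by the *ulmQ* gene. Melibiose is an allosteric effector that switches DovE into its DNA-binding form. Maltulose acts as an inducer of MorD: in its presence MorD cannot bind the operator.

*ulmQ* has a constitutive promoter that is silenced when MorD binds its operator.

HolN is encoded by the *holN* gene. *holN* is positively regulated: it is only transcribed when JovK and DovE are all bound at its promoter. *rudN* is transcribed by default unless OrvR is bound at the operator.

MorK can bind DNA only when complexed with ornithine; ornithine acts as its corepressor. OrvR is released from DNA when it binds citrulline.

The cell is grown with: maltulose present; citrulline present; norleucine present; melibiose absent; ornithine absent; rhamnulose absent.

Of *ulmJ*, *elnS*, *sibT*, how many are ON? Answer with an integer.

1

Rhamnulose is absent, so JovK is inactive.
Melibiose is absent, so DovE is inactive.
Required activator JovK is absent, so *holN* is not transcribed.
So HolN is not produced.
Required activator HolN is absent, so *ulmJ* is not transcribed.
→ *ulmJ* is OFF.
Norleucine is present, so IrpG is active.
Ornithine is absent, so MorK is inactive.
No repressor is bound and IrpG is active, so *elnS* is transcribed.
→ *elnS* is ON.
Citrulline is present, so OrvR is inactive.
With no repressor bound, *rudN* is transcribed.
So RudN is produced and active.
Maltulose is present, so MorD is inactive.
With no repressor bound, *ulmQ* is transcribed.
So UlmQ is produced and active.
With repressor RudN bound, *sibT* is not transcribed.
→ *sibT* is OFF.
1 of the 3 genes is transcribed.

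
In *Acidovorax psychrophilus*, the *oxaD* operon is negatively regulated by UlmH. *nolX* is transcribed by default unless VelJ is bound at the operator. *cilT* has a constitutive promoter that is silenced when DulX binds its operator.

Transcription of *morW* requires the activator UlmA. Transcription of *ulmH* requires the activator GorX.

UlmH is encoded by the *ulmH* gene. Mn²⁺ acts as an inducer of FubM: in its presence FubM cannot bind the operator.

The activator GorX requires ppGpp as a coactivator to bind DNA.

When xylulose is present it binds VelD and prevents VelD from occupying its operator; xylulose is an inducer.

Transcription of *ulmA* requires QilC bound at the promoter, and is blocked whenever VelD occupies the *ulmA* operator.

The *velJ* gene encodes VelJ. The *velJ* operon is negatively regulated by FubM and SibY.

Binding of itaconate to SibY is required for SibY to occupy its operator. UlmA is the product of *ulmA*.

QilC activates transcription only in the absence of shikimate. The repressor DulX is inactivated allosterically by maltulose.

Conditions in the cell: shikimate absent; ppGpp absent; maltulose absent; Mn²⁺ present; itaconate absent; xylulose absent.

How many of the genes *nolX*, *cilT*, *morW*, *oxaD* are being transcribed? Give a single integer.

Mn²⁺ is present, so FubM is inactive.
Itaconate is absent, so SibY is inactive.
With no repressor bound, *velJ* is transcribed.
So VelJ is produced and active.
With repressor VelJ bound, *nolX* is not transcribed.
→ *nolX* is OFF.
Maltulose is absent, so DulX is active.
With repressor DulX bound, *cilT* is not transcribed.
→ *cilT* is OFF.
Shikimate is absent, so QilC is active.
Xylulose is absent, so VelD is active.
With repressor VelD bound, *ulmA* is not transcribed.
So UlmA is not produced.
Required activator UlmA is absent, so *morW* is not transcribed.
→ *morW* is OFF.
ppGpp is absent, so GorX is inactive.
Required activator GorX is absent, so *ulmH* is not transcribed.
So UlmH is not produced.
With no repressor bound, *oxaD* is transcribed.
→ *oxaD* is ON.
1 of the 4 genes is transcribed.

1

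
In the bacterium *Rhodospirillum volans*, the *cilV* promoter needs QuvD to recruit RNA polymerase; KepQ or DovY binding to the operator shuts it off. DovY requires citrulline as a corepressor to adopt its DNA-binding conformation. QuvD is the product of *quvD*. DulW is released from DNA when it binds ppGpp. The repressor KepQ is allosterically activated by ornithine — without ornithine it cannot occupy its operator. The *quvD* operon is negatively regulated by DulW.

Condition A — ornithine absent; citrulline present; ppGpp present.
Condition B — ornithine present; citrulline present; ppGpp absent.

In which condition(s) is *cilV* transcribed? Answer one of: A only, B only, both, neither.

Condition A:
Ornithine is absent, so KepQ is inactive.
Citrulline is present, so DovY is active.
ppGpp is present, so DulW is inactive.
With no repressor bound, *quvD* is transcribed.
So QuvD is produced and active.
With repressor DovY bound, *cilV* is not transcribed.
→ *cilV* is OFF in A.
Condition B:
Ornithine is present, so KepQ is active.
Citrulline is present, so DovY is active.
ppGpp is absent, so DulW is active.
With repressor DulW bound, *quvD* is not transcribed.
So QuvD is not produced.
With repressor KepQ bound, *cilV* is not transcribed.
→ *cilV* is OFF in B.

neither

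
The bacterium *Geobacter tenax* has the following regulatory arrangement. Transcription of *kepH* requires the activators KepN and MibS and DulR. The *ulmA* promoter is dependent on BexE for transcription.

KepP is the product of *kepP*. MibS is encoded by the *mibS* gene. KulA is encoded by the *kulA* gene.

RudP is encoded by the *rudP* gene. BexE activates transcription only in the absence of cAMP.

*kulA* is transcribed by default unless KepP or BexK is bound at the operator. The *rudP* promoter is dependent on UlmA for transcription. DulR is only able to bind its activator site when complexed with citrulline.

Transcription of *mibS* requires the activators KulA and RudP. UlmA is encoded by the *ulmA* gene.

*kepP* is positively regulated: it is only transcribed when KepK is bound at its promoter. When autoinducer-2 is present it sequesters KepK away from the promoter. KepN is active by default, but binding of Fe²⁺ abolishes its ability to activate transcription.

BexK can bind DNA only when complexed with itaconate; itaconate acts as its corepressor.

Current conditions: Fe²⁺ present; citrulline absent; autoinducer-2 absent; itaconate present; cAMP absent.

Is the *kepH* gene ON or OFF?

Fe²⁺ is present, so KepN is inactive.
Autoinducer-2 is absent, so KepK is active.
No repressor is bound and KepK is active, so *kepP* is transcribed.
So KepP is produced and active.
Itaconate is present, so BexK is active.
With repressor KepP bound, *kulA* is not transcribed.
So KulA is not produced.
cAMP is absent, so BexE is active.
No repressor is bound and BexE is active, so *ulmA* is transcribed.
So UlmA is produced and active.
No repressor is bound and UlmA is active, so *rudP* is transcribed.
So RudP is produced and active.
Required activator KulA is absent, so *mibS* is not transcribed.
So MibS is not produced.
Citrulline is absent, so DulR is inactive.
Required activator KepN is absent, so *kepH* is not transcribed.

OFF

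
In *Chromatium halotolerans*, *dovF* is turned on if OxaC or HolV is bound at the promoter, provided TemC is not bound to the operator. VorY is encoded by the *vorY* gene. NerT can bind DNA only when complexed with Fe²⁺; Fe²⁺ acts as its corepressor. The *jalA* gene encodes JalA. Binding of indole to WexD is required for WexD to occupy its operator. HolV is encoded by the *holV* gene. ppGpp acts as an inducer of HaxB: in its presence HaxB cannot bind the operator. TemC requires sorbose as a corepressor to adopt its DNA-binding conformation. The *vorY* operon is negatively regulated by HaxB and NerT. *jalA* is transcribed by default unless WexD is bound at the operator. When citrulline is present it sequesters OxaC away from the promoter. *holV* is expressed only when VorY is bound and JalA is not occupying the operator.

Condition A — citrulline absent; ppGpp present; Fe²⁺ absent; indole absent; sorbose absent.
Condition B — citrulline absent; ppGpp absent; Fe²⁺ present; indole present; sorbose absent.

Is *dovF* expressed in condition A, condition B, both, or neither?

Condition A:
Citrulline is absent, so OxaC is active.
ppGpp is present, so HaxB is inactive.
Fe²⁺ is absent, so NerT is inactive.
With no repressor bound, *vorY* is transcribed.
So VorY is produced and active.
Indole is absent, so WexD is inactive.
With no repressor bound, *jalA* is transcribed.
So JalA is produced and active.
With repressor JalA bound, *holV* is not transcribed.
So HolV is not produced.
Sorbose is absent, so TemC is inactive.
Activator OxaC is present, so *dovF* is transcribed.
→ *dovF* is ON in A.
Condition B:
Citrulline is absent, so OxaC is active.
ppGpp is absent, so HaxB is active.
Fe²⁺ is present, so NerT is active.
With repressor HaxB bound, *vorY* is not transcribed.
So VorY is not produced.
Indole is present, so WexD is active.
With repressor WexD bound, *jalA* is not transcribed.
So JalA is not produced.
Required activator VorY is absent, so *holV* is not transcribed.
So HolV is not produced.
Sorbose is absent, so TemC is inactive.
Activator OxaC is present, so *dovF* is transcribed.
→ *dovF* is ON in B.

both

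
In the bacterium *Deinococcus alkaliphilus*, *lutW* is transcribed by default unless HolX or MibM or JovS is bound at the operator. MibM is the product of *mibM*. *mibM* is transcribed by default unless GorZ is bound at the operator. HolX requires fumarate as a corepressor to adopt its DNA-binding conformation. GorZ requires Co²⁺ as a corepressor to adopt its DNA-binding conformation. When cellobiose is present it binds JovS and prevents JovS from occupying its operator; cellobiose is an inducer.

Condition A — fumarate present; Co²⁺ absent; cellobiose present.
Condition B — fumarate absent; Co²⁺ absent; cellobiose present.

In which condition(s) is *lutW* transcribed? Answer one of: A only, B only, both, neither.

Condition A:
Fumarate is present, so HolX is active.
Co²⁺ is absent, so GorZ is inactive.
With no repressor bound, *mibM* is transcribed.
So MibM is produced and active.
Cellobiose is present, so JovS is inactive.
With repressor HolX bound, *lutW* is not transcribed.
→ *lutW* is OFF in A.
Condition B:
Fumarate is absent, so HolX is inactive.
Co²⁺ is absent, so GorZ is inactive.
With no repressor bound, *mibM* is transcribed.
So MibM is produced and active.
Cellobiose is present, so JovS is inactive.
With repressor MibM bound, *lutW* is not transcribed.
→ *lutW* is OFF in B.

neither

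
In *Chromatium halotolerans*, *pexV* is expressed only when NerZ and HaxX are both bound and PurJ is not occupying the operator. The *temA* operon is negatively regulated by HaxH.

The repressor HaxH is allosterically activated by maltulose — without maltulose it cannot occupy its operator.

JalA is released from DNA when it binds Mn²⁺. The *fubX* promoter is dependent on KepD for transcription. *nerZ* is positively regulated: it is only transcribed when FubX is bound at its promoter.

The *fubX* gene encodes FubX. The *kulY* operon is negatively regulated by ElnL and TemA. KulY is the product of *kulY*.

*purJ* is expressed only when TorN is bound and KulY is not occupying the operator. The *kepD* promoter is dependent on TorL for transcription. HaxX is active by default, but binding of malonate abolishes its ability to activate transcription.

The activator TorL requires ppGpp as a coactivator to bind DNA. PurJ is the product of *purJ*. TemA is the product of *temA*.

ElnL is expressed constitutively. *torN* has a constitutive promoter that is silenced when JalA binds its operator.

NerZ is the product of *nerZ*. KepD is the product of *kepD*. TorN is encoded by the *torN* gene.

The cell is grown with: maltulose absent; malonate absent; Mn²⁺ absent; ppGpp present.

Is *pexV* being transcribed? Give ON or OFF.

ElnL is produced constitutively and is active.
Maltulose is absent, so HaxH is inactive.
With no repressor bound, *temA* is transcribed.
So TemA is produced and active.
With repressor ElnL bound, *kulY* is not transcribed.
So KulY is not produced.
Mn²⁺ is absent, so JalA is active.
With repressor JalA bound, *torN* is not transcribed.
So TorN is not produced.
Required activator TorN is absent, so *purJ* is not transcribed.
So PurJ is not produced.
ppGpp is present, so TorL is active.
No repressor is bound and TorL is active, so *kepD* is transcribed.
So KepD is produced and active.
No repressor is bound and KepD is active, so *fubX* is transcribed.
So FubX is produced and active.
No repressor is bound and FubX is active, so *nerZ* is transcribed.
So NerZ is produced and active.
Malonate is absent, so HaxX is active.
No repressor is bound and NerZ and HaxX are active, so *pexV* is transcribed.

ON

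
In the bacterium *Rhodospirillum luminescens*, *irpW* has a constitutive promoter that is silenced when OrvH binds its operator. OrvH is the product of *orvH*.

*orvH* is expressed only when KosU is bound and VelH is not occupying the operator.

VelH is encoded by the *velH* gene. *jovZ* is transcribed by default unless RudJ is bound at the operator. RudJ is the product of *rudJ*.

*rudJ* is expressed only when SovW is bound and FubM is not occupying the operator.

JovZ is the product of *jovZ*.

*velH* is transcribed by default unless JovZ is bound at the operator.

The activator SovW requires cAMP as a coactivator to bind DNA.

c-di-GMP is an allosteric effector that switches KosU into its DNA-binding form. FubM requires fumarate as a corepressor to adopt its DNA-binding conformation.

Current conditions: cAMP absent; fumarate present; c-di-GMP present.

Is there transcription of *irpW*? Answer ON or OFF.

Fumarate is present, so FubM is active.
cAMP is absent, so SovW is inactive.
With repressor FubM bound, *rudJ* is not transcribed.
So RudJ is not produced.
With no repressor bound, *jovZ* is transcribed.
So JovZ is produced and active.
With repressor JovZ bound, *velH* is not transcribed.
So VelH is not produced.
c-di-GMP is present, so KosU is active.
No repressor is bound and KosU is active, so *orvH* is transcribed.
So OrvH is produced and active.
With repressor OrvH bound, *irpW* is not transcribed.

OFF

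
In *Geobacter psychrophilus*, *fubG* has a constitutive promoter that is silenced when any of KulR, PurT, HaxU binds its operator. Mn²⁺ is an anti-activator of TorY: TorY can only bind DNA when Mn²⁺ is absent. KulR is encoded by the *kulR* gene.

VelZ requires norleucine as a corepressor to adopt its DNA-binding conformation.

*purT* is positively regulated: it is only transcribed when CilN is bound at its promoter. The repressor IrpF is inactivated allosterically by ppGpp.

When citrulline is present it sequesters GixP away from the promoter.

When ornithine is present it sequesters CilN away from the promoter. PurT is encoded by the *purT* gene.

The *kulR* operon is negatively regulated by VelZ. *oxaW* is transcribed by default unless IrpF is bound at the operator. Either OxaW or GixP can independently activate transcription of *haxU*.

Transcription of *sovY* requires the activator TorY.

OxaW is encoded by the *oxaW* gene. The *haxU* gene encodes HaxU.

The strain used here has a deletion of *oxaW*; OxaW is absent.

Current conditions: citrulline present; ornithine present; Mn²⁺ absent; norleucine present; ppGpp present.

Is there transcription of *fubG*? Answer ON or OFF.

Norleucine is present, so VelZ is active.
With repressor VelZ bound, *kulR* is not transcribed.
So KulR is not produced.
Ornithine is present, so CilN is inactive.
Required activator CilN is absent, so *purT* is not transcribed.
So PurT is not produced.
OxaW is non-functional in this strain, so it has no effect.
Citrulline is present, so GixP is inactive.
No activator is available at the *haxU* promoter, so *haxU* is not transcribed.
So HaxU is not produced.
With no repressor bound, *fubG* is transcribed.

ON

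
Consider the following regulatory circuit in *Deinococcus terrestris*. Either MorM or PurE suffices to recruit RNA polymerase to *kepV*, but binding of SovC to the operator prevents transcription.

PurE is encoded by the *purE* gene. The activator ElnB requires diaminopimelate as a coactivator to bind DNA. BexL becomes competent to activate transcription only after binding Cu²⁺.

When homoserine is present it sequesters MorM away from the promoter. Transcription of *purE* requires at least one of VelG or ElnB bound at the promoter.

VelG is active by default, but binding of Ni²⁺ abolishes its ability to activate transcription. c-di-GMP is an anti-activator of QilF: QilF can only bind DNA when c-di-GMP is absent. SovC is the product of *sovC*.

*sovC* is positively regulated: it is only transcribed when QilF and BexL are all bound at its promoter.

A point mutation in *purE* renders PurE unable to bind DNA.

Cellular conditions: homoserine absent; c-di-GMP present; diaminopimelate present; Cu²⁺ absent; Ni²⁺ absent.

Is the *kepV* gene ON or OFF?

ON

Homoserine is absent, so MorM is active.
c-di-GMP is present, so QilF is inactive.
Cu²⁺ is absent, so BexL is inactive.
Required activator QilF is absent, so *sovC* is not transcribed.
So SovC is not produced.
PurE is non-functional in this strain, so it has no effect.
Activator MorM is present, so *kepV* is transcribed.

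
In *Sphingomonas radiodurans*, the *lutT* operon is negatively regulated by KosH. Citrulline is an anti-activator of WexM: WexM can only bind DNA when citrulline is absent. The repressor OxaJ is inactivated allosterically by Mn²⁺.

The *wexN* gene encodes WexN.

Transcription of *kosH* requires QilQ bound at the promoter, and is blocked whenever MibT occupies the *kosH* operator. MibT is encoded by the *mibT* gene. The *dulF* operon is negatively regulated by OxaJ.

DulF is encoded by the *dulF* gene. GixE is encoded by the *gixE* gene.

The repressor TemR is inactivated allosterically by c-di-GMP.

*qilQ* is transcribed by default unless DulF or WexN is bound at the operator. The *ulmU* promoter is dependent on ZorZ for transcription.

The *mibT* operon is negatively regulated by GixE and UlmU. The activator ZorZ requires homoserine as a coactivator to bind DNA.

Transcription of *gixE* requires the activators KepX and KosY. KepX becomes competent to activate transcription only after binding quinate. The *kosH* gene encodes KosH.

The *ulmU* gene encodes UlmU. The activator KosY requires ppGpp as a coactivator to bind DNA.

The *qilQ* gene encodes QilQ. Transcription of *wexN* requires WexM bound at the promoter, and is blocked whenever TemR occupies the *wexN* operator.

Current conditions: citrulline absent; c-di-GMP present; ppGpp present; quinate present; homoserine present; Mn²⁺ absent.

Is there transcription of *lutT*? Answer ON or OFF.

Mn²⁺ is absent, so OxaJ is active.
With repressor OxaJ bound, *dulF* is not transcribed.
So DulF is not produced.
Citrulline is absent, so WexM is active.
c-di-GMP is present, so TemR is inactive.
No repressor is bound and WexM is active, so *wexN* is transcribed.
So WexN is produced and active.
With repressor WexN bound, *qilQ* is not transcribed.
So QilQ is not produced.
Quinate is present, so KepX is active.
ppGpp is present, so KosY is active.
No repressor is bound and KepX and KosY are active, so *gixE* is transcribed.
So GixE is produced and active.
Homoserine is present, so ZorZ is active.
No repressor is bound and ZorZ is active, so *ulmU* is transcribed.
So UlmU is produced and active.
With repressor GixE bound, *mibT* is not transcribed.
So MibT is not produced.
Required activator QilQ is absent, so *kosH* is not transcribed.
So KosH is not produced.
With no repressor bound, *lutT* is transcribed.

ON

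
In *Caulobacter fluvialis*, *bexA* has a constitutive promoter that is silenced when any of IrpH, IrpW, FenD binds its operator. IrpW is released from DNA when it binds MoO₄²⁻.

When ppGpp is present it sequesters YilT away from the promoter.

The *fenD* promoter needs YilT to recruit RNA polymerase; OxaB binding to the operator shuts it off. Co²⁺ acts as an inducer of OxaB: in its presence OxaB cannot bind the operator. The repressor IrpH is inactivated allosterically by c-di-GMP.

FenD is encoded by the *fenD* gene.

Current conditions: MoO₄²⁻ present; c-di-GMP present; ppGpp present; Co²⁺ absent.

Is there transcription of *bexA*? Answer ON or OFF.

ON

c-di-GMP is present, so IrpH is inactive.
MoO₄²⁻ is present, so IrpW is inactive.
ppGpp is present, so YilT is inactive.
Co²⁺ is absent, so OxaB is active.
With repressor OxaB bound, *fenD* is not transcribed.
So FenD is not produced.
With no repressor bound, *bexA* is transcribed.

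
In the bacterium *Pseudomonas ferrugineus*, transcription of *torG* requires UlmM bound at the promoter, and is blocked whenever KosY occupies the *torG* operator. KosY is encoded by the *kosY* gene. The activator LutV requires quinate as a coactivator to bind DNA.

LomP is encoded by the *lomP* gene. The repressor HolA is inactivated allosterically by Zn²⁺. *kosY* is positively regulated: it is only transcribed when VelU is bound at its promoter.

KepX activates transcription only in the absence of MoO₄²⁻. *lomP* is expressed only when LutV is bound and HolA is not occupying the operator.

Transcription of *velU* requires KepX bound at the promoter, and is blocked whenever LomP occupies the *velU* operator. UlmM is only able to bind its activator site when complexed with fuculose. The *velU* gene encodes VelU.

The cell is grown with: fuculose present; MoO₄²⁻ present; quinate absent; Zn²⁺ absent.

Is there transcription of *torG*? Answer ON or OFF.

ON

MoO₄²⁻ is present, so KepX is inactive.
Quinate is absent, so LutV is inactive.
Zn²⁺ is absent, so HolA is active.
With repressor HolA bound, *lomP* is not transcribed.
So LomP is not produced.
Required activator KepX is absent, so *velU* is not transcribed.
So VelU is not produced.
Required activator VelU is absent, so *kosY* is not transcribed.
So KosY is not produced.
Fuculose is present, so UlmM is active.
No repressor is bound and UlmM is active, so *torG* is transcribed.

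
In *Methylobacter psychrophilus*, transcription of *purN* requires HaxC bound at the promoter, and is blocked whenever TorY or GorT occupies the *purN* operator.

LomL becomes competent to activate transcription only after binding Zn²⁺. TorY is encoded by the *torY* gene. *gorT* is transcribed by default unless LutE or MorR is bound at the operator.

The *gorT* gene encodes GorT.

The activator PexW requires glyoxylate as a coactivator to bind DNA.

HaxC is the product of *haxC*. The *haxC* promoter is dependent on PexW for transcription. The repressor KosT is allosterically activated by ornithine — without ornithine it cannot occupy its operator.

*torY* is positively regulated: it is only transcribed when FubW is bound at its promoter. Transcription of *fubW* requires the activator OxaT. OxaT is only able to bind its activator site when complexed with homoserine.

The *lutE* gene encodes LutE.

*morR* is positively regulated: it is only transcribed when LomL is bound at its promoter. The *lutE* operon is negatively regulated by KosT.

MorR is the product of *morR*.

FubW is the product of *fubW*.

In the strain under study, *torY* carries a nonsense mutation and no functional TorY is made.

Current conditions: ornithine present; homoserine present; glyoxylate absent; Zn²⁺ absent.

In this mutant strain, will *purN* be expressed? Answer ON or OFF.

OFF

TorY is non-functional in this strain, so it has no effect.
Glyoxylate is absent, so PexW is inactive.
Required activator PexW is absent, so *haxC* is not transcribed.
So HaxC is not produced.
Ornithine is present, so KosT is active.
With repressor KosT bound, *lutE* is not transcribed.
So LutE is not produced.
Zn²⁺ is absent, so LomL is inactive.
Required activator LomL is absent, so *morR* is not transcribed.
So MorR is not produced.
With no repressor bound, *gorT* is transcribed.
So GorT is produced and active.
With repressor GorT bound, *purN* is not transcribed.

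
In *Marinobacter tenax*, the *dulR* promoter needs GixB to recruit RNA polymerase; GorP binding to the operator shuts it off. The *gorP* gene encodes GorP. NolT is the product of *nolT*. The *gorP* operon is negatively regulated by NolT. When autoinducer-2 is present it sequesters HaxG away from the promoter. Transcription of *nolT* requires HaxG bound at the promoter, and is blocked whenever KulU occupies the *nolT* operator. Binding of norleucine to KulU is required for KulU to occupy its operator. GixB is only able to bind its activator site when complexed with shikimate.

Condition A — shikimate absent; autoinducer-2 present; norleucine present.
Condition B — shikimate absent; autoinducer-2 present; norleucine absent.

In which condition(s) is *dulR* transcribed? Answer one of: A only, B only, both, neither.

neither

Condition A:
Shikimate is absent, so GixB is inactive.
Autoinducer-2 is present, so HaxG is inactive.
Norleucine is present, so KulU is active.
With repressor KulU bound, *nolT* is not transcribed.
So NolT is not produced.
With no repressor bound, *gorP* is transcribed.
So GorP is produced and active.
With repressor GorP bound, *dulR* is not transcribed.
→ *dulR* is OFF in A.
Condition B:
Shikimate is absent, so GixB is inactive.
Autoinducer-2 is present, so HaxG is inactive.
Norleucine is absent, so KulU is inactive.
Required activator HaxG is absent, so *nolT* is not transcribed.
So NolT is not produced.
With no repressor bound, *gorP* is transcribed.
So GorP is produced and active.
With repressor GorP bound, *dulR* is not transcribed.
→ *dulR* is OFF in B.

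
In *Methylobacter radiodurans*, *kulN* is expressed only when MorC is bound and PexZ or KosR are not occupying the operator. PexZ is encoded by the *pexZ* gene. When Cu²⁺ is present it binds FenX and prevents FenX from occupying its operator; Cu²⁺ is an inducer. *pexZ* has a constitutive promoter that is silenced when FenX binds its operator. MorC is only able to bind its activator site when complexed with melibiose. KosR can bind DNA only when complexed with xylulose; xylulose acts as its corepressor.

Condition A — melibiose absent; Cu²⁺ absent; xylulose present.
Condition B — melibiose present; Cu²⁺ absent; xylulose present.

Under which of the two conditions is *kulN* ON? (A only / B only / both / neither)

neither

Condition A:
Melibiose is absent, so MorC is inactive.
Cu²⁺ is absent, so FenX is active.
With repressor FenX bound, *pexZ* is not transcribed.
So PexZ is not produced.
Xylulose is present, so KosR is active.
With repressor KosR bound, *kulN* is not transcribed.
→ *kulN* is OFF in A.
Condition B:
Melibiose is present, so MorC is active.
Cu²⁺ is absent, so FenX is active.
With repressor FenX bound, *pexZ* is not transcribed.
So PexZ is not produced.
Xylulose is present, so KosR is active.
With repressor KosR bound, *kulN* is not transcribed.
→ *kulN* is OFF in B.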